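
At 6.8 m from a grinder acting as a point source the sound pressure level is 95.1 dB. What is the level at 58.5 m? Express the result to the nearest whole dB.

76 dB

Spherical spreading from a point source gives a 20·log₁₀(r₂/r₁) drop.
L₂ = 95.1 − 20·log₁₀(58.5/6.8) = 95.1 − 18.693 = 76.41 dB.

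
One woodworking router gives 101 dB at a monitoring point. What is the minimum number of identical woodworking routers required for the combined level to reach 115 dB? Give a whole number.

N identical sources give L₁ + 10·log₁₀ N, so require 10·log₁₀ N ≥ 115 − 101 = 14.0 dB.
N ≥ 10^(14.0/10) = 25.119, so N = 26.

26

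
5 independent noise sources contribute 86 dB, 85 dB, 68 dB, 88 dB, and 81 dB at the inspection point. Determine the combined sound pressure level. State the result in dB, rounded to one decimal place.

Incoherent sources combine by intensity addition: L_total = 10·log₁₀(Σ 10^(L_i/10)).
Σ 10^(L/10) = 10^(86/10) + 10^(85/10) + 10^(68/10) + 10^(88/10) + 10^(81/10) = 1.477e+09.
L_total = 10·log₁₀(1.477e+09) = 91.70 dB.

91.7 dB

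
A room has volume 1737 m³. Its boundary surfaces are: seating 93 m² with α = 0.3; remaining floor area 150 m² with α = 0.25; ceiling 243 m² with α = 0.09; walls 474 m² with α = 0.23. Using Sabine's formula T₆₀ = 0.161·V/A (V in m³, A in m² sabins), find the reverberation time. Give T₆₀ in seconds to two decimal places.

A = Σ Sᵢαᵢ = 93·0.3 + 150·0.25 + 243·0.09 + 474·0.23 = 196.29 m².
T₆₀ = 0.161·V/A = 0.161·1737/196.29 = 1.425 s.

1.42 s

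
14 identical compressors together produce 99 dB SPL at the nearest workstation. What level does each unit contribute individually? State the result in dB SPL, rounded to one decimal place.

87.5 dB SPL

Dividing the total intensity by 14 lowers the level by 10·log₁₀ 14 = 11.461 dB: L₁ = 99 − 11.461.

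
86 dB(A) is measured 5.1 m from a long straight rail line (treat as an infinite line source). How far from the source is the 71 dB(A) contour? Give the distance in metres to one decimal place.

Line-source spreading drops the level by 10·log₁₀(r₂/r₁); inverting, r₂/r₁ = 10^(ΔL/10).
r₂ = 5.1·10^((86−71)/10) = 5.1·10^(15.0/10) = 161.28 m.

161.3 m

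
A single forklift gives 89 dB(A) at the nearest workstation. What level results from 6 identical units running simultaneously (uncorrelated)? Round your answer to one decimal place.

96.8 dB(A)

L_total = L₁ + 10·log₁₀ N for N identical incoherent sources.
L_total = 89 + 10·log₁₀(6) = 89 + 7.782 = 96.78 dB(A).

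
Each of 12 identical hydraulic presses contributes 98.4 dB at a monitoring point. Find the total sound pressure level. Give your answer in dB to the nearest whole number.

With 12 equal, uncorrelated contributions the intensity is 12× that of one unit, giving a rise of 10·log₁₀ 12.
L_total = 98.4 + 10·log₁₀(12) = 98.4 + 10.792 = 109.19 dB.

109 dB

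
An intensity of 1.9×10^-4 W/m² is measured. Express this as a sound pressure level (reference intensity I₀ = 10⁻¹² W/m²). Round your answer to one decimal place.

Dividing by I₀ shifts the exponent by 12: I/I₀ = 1.9×10^8.
L = 10·(0.2788 + 8) = 82.79 dB.

82.8 dB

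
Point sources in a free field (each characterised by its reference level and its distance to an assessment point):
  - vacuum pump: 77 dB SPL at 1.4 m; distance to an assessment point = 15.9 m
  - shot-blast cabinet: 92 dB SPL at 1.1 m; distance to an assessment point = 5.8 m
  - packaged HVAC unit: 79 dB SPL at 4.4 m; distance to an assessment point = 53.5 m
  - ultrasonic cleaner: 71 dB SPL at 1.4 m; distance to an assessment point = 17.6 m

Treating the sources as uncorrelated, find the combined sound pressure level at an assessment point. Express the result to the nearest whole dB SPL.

Apply inverse-square spreading to bring every level to the receiver, then sum 10^(L/10).
vacuum pump: 77 − 20·log₁₀(15.9/1.4) = 77 − 21.11 = 55.89 dB SPL.
shot-blast cabinet: 92 − 20·log₁₀(5.8/1.1) = 92 − 14.44 = 77.56 dB SPL.
packaged HVAC unit: 79 − 20·log₁₀(53.5/4.4) = 79 − 21.70 = 57.30 dB SPL.
ultrasonic cleaner: 71 − 20·log₁₀(17.6/1.4) = 71 − 21.99 = 49.01 dB SPL.
Σ 10^(L/10) = 5.801e+07 → L_total = 10·log₁₀(5.801e+07) = 77.64 dB SPL.

78 dB SPL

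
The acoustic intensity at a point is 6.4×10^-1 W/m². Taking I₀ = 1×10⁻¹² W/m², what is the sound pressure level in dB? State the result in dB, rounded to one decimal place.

I/I₀ = 6.4×10^-1/10⁻¹² = 6.4×10^11, and L = 10·log₁₀(I/I₀).
L = 10·(0.8062 + 11) = 118.06 dB.

118.1 dB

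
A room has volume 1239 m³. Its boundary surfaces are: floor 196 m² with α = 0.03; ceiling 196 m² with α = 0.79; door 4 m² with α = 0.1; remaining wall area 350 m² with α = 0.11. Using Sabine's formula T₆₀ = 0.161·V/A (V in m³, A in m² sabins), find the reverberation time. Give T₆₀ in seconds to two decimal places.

A = Σ Sᵢαᵢ = 196·0.03 + 196·0.79 + 4·0.1 + 350·0.11 = 199.62 m².
T₆₀ = 0.161·V/A = 0.161·1239/199.62 = 0.999 s.

1.00 s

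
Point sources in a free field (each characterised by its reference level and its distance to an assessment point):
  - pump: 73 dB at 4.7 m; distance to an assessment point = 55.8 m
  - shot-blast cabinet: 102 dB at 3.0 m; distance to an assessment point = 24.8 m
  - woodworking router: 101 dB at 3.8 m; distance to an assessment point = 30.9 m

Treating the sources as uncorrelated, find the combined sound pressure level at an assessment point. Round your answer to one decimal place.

86.3 dB

Apply inverse-square spreading to bring every level to the receiver, then sum 10^(L/10).
pump: 73 − 20·log₁₀(55.8/4.7) = 73 − 21.49 = 51.51 dB.
shot-blast cabinet: 102 − 20·log₁₀(24.8/3.0) = 102 − 18.35 = 83.65 dB.
woodworking router: 101 − 20·log₁₀(30.9/3.8) = 101 − 18.20 = 82.80 dB.
Σ 10^(L/10) = 4.225e+08 → L_total = 10·log₁₀(4.225e+08) = 86.26 dB.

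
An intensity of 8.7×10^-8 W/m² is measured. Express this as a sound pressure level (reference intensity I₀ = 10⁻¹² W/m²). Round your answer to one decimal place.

I/I₀ = 8.7×10^-8/10⁻¹² = 8.7×10^4, and L = 10·log₁₀(I/I₀).
L = 10·(0.9395 + 4) = 49.40 dB.

49.4 dB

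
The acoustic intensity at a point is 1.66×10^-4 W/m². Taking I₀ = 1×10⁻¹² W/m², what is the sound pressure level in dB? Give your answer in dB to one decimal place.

82.2 dB

L = 10·log₁₀(I/I₀) = 10·log₁₀(1.66×10^-4/10⁻¹²) = 10·log₁₀(1.66×10^8).
L = 10·(0.2201 + 8) = 82.20 dB.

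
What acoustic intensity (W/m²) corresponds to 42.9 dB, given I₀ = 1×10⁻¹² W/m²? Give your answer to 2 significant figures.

1.9e-08 W/m²

I = I₀·10^(L/10) = 10⁻¹² × 10^(42.9/10) = 10^(-7.710).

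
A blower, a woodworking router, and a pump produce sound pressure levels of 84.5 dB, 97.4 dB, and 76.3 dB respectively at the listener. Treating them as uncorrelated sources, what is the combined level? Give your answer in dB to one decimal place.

97.6 dB

Incoherent sources combine by intensity addition: L_total = 10·log₁₀(Σ 10^(L_i/10)).
Σ 10^(L/10) = 10^(84.5/10) + 10^(97.4/10) + 10^(76.3/10) = 5.820e+09.
L_total = 10·log₁₀(5.820e+09) = 97.65 dB.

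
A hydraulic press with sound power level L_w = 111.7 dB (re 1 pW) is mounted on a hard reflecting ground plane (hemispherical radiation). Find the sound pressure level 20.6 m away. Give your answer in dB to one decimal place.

77.4 dB

Free-field hemispherical radiation: L_p = L_w − 10·log₁₀(2π·r²), r = 20.6 m.
2π·r² = 2666 m², 10·log₁₀ of that is 34.259 dB.
L_p = 111.7 − 34.259 = 77.44 dB.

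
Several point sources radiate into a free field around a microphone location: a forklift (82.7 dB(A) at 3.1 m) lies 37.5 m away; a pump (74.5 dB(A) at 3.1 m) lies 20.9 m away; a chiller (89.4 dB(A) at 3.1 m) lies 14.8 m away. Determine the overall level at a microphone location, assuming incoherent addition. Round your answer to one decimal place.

First find each source's level at the receiver (point-source: −20·log₁₀(r/r_ref)), then combine on an intensity basis.
forklift: 82.7 − 20·log₁₀(37.5/3.1) = 82.7 − 21.65 = 61.05 dB(A).
pump: 74.5 − 20·log₁₀(20.9/3.1) = 74.5 − 16.58 = 57.92 dB(A).
chiller: 89.4 − 20·log₁₀(14.8/3.1) = 89.4 − 13.58 = 75.82 dB(A).
Σ 10^(L/10) = 4.010e+07 → L_total = 10·log₁₀(4.010e+07) = 76.03 dB(A).

76.0 dB(A)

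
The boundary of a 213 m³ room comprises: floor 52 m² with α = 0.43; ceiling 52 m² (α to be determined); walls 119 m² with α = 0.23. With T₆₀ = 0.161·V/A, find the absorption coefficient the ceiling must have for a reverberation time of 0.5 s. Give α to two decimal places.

A = 0.161·V/T₆₀ = 0.161·213/0.5 = 68.59 m² sabins.
Absorption from the other surfaces = 52·0.43 + 119·0.23 = 49.73 m², so the ceiling must supply 18.86 m² over 52 m².
α = 18.86/52 = 0.363.

0.36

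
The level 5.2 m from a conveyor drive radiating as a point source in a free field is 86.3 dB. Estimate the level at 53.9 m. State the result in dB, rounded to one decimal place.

66.0 dB

Spherical spreading from a point source gives a 20·log₁₀(r₂/r₁) drop.
L₂ = 86.3 − 20·log₁₀(53.9/5.2) = 86.3 − 20.312 = 65.99 dB.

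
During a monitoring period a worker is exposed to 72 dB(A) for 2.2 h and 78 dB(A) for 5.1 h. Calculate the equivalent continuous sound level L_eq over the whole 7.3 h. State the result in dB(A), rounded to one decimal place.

76.9 dB(A)

L_eq = 10·log₁₀[(1/T)·Σ tᵢ·10^(Lᵢ/10)] with T = 7.3 h.
Σ tᵢ·10^(Lᵢ/10) = 2.2·10^(72/10) + 5.1·10^(78/10) = 3.567e+08.
L_eq = 10·log₁₀(3.567e+08/7.3) = 76.89 dB(A).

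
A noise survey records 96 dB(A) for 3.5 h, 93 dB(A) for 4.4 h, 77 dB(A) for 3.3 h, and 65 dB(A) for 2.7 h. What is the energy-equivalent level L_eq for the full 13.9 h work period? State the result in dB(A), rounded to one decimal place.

Weight each interval's intensity by its duration and average over T = 13.9 h:
Σ tᵢ·10^(Lᵢ/10) = 3.5·10^(96/10) + 4.4·10^(93/10) + 3.3·10^(77/10) + 2.7·10^(65/10) = 2.289e+10.
L_eq = 10·log₁₀(2.289e+10/13.9) = 92.17 dB(A).

92.2 dB(A)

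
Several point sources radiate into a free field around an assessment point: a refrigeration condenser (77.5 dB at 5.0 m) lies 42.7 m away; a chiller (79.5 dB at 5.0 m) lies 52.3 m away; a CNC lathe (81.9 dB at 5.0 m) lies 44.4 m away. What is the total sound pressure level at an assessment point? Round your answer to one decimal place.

First find each source's level at the receiver (point-source: −20·log₁₀(r/r_ref)), then combine on an intensity basis.
refrigeration condenser: 77.5 − 20·log₁₀(42.7/5.0) = 77.5 − 18.63 = 58.87 dB.
chiller: 79.5 − 20·log₁₀(52.3/5.0) = 79.5 − 20.39 = 59.11 dB.
CNC lathe: 81.9 − 20·log₁₀(44.4/5.0) = 81.9 − 18.97 = 62.93 dB.
Σ 10^(L/10) = 3.550e+06 → L_total = 10·log₁₀(3.550e+06) = 65.50 dB.

65.5 dB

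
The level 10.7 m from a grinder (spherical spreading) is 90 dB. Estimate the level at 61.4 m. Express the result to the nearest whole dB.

Spherical spreading from a point source gives a 20·log₁₀(r₂/r₁) drop.
L₂ = 90 − 20·log₁₀(61.4/10.7) = 90 − 15.176 = 74.82 dB.

75 dB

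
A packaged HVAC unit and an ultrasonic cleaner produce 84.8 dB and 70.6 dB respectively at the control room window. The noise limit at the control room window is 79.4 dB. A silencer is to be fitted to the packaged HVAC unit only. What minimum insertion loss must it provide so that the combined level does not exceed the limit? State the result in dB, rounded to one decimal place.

6.0 dB

Everything except the packaged HVAC unit sums to 10^(70.6/10) = 1.148e+07 in linear terms, 70.60 dB.
To meet 79.4 dB overall, the treated packaged HVAC unit may contribute at most 10^(79.4/10) − 1.148e+07 = 7.561e+07, i.e. 78.79 dB.
So the packaged HVAC unit must be reduced from 84.8 to 78.79 dB: IL = 6.01 dB.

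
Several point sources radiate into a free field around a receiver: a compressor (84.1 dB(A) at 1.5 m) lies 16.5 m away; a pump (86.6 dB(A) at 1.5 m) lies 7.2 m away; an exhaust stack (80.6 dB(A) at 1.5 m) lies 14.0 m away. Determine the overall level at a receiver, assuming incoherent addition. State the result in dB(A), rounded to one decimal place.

73.7 dB(A)

First find each source's level at the receiver (point-source: −20·log₁₀(r/r_ref)), then combine on an intensity basis.
compressor: 84.1 − 20·log₁₀(16.5/1.5) = 84.1 − 20.83 = 63.27 dB(A).
pump: 86.6 − 20·log₁₀(7.2/1.5) = 86.6 − 13.62 = 72.98 dB(A).
exhaust stack: 80.6 − 20·log₁₀(14.0/1.5) = 80.6 − 19.40 = 61.20 dB(A).
Σ 10^(L/10) = 2.328e+07 → L_total = 10·log₁₀(2.328e+07) = 73.67 dB(A).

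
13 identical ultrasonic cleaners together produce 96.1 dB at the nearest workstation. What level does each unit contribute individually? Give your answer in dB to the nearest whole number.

13 equal contributions raise the level by 10·log₁₀ 13 = 11.139 dB, so each unit alone gives 96.1 − 11.139.

85 dB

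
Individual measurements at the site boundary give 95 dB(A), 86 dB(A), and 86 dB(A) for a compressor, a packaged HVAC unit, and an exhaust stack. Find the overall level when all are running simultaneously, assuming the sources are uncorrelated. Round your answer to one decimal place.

For uncorrelated sources the intensities add, so convert each level to linear form, sum, and take 10·log₁₀ of the total.
Σ 10^(L/10) = 10^(95/10) + 10^(86/10) + 10^(86/10) = 3.958e+09.
L_total = 10·log₁₀(3.958e+09) = 95.98 dB(A).

96.0 dB(A)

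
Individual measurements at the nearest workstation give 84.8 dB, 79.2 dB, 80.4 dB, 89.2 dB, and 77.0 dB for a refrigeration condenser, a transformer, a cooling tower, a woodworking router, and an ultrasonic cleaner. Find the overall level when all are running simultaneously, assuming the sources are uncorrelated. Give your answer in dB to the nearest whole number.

91 dB

Incoherent sources combine by intensity addition: L_total = 10·log₁₀(Σ 10^(L_i/10)).
Σ 10^(L/10) = 10^(84.8/10) + 10^(79.2/10) + 10^(80.4/10) + 10^(89.2/10) + 10^(77.0/10) = 1.377e+09.
L_total = 10·log₁₀(1.377e+09) = 91.39 dB.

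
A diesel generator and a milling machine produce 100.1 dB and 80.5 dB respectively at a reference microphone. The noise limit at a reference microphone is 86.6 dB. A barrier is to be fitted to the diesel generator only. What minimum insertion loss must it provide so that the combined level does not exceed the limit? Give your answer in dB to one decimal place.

14.7 dB

The untreated sources together contribute 10^(80.5/10) = 1.122e+08, i.e. 80.50 dB.
The limit corresponds to 10^(86.6/10) = 4.571e+08; subtracting the fixed part leaves 3.449e+08 for the diesel generator, i.e. 85.38 dB.
So the diesel generator must be reduced from 100.1 to 85.38 dB: IL = 14.72 dB.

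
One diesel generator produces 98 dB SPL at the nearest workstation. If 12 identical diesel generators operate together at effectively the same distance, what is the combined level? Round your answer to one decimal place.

L_total = L₁ + 10·log₁₀ N for N identical incoherent sources.
L_total = 98 + 10·log₁₀(12) = 98 + 10.792 = 108.79 dB SPL.

108.8 dB SPL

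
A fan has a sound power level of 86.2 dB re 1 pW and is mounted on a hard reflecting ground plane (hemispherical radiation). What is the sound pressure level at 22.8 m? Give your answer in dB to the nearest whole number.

51 dB

Free-field hemispherical radiation: L_p = L_w − 10·log₁₀(2π·r²), r = 22.8 m.
2π·r² = 3266 m², 10·log₁₀ of that is 35.140 dB.
L_p = 86.2 − 35.140 = 51.06 dB.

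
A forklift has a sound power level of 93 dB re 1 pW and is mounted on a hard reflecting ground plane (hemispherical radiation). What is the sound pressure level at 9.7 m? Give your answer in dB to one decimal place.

65.3 dB

The power spreads over a hemisphere of area 2π·r², so L_p = L_w − 10·log₁₀(2π·r²).
2π·r² = 591.2 m², 10·log₁₀ of that is 27.717 dB.
L_p = 93 − 27.717 = 65.28 dB.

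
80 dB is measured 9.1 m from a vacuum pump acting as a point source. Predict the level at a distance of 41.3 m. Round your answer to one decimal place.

66.9 dB

Spherical spreading from a point source gives a 20·log₁₀(r₂/r₁) drop.
L₂ = 80 − 20·log₁₀(41.3/9.1) = 80 − 13.138 = 66.86 dB.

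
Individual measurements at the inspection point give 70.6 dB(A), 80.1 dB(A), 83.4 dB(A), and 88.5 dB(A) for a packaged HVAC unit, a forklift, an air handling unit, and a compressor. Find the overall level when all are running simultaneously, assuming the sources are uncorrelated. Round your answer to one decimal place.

Incoherent sources combine by intensity addition: L_total = 10·log₁₀(Σ 10^(L_i/10)).
Σ 10^(L/10) = 10^(70.6/10) + 10^(80.1/10) + 10^(83.4/10) + 10^(88.5/10) = 1.041e+09.
L_total = 10·log₁₀(1.041e+09) = 90.17 dB(A).

90.2 dB(A)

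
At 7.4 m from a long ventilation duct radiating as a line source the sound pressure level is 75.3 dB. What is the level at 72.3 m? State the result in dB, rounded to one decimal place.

65.4 dB

For a line source, L₂ = L₁ − 10·log₁₀(r₂/r₁).
L₂ = 75.3 − 10·log₁₀(72.3/7.4) = 75.3 − 9.899 = 65.40 dB.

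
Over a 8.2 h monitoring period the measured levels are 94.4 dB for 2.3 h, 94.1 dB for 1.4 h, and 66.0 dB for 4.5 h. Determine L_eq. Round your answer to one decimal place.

L_eq = 10·log₁₀[(1/T)·Σ tᵢ·10^(Lᵢ/10)] with T = 8.2 h.
Σ tᵢ·10^(Lᵢ/10) = 2.3·10^(94.4/10) + 1.4·10^(94.1/10) + 4.5·10^(66.0/10) = 9.951e+09.
L_eq = 10·log₁₀(9.951e+09/8.2) = 90.84 dB.

90.8 dB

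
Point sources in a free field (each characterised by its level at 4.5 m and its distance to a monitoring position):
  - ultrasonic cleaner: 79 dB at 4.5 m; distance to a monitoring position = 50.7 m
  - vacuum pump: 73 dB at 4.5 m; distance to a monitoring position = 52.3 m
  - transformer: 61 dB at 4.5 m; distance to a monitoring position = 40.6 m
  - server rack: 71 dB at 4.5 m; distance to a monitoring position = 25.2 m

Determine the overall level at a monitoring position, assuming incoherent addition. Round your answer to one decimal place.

60.8 dB

Propagate each source to the receiver with L = L_ref − 20·log₁₀(r/r_ref), then add intensities.
ultrasonic cleaner: 79 − 20·log₁₀(50.7/4.5) = 79 − 21.04 = 57.96 dB.
vacuum pump: 73 − 20·log₁₀(52.3/4.5) = 73 − 21.31 = 51.69 dB.
transformer: 61 − 20·log₁₀(40.6/4.5) = 61 − 19.11 = 41.89 dB.
server rack: 71 − 20·log₁₀(25.2/4.5) = 71 − 14.96 = 56.04 dB.
Σ 10^(L/10) = 1.190e+06 → L_total = 10·log₁₀(1.190e+06) = 60.76 dB.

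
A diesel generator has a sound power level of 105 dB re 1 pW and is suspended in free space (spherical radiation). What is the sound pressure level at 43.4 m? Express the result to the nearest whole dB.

61 dB

L_p = L_w − 10·log₁₀(4π·r²) with r = 43.4 m.
4π·r² = 2.367e+04 m², 10·log₁₀ of that is 43.742 dB.
L_p = 105 − 43.742 = 61.26 dB.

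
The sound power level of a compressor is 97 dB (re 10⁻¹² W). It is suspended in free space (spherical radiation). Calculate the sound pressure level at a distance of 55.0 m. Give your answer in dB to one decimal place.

51.2 dB

L_p = L_w − 10·log₁₀(4π·r²) with r = 55.0 m.
4π·r² = 3.801e+04 m², 10·log₁₀ of that is 45.799 dB.
L_p = 97 − 45.799 = 51.20 dB.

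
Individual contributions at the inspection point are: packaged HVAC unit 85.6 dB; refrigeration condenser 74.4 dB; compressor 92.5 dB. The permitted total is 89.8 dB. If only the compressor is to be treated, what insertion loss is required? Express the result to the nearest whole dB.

5 dB

Fixed contribution from the other sources: Σ 10^(L/10) = 10^(85.6/10) + 10^(74.4/10) = 3.906e+08 (85.92 dB).
The limit corresponds to 10^(89.8/10) = 9.550e+08; subtracting the fixed part leaves 5.644e+08 for the compressor, i.e. 87.52 dB.
So the compressor must be reduced from 92.5 to 87.52 dB: IL = 4.98 dB.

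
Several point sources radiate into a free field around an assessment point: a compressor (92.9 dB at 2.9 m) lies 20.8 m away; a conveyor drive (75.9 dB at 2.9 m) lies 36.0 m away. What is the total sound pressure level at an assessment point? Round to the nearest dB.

Propagate each source to the receiver with L = L_ref − 20·log₁₀(r/r_ref), then add intensities.
compressor: 92.9 − 20·log₁₀(20.8/2.9) = 92.9 − 17.11 = 75.79 dB.
conveyor drive: 75.9 − 20·log₁₀(36.0/2.9) = 75.9 − 21.88 = 54.02 dB.
Σ 10^(L/10) = 3.816e+07 → L_total = 10·log₁₀(3.816e+07) = 75.82 dB.

76 dB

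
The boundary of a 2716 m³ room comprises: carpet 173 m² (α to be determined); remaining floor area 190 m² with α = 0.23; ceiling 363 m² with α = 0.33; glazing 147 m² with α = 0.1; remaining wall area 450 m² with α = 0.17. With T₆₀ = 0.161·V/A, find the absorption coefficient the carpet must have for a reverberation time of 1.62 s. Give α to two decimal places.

0.09

A = 0.161·V/T₆₀ = 0.161·2716/1.62 = 269.92 m² sabins.
Absorption from the other surfaces = 190·0.23 + 363·0.33 + 147·0.1 + 450·0.17 = 254.69 m², so the carpet must supply 15.23 m² over 173 m².
α = 15.23/173 = 0.088.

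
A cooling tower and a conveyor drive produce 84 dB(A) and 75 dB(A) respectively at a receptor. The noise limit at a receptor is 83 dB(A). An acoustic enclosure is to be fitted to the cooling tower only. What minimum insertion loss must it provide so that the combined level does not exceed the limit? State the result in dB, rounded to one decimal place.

Fixed contribution from the other source: Σ 10^(L/10) = 10^(75/10) = 3.162e+07 (75.00 dB(A)).
To meet 83 dB(A) overall, the treated cooling tower may contribute at most 10^(83/10) − 3.162e+07 = 1.679e+08, i.e. 82.25 dB(A).
Required insertion loss = 84 − 82.25 = 1.75 dB.

1.7 dB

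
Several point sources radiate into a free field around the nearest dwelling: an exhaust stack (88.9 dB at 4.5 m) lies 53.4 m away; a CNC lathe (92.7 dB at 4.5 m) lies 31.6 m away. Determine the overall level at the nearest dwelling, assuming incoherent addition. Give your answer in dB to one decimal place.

First find each source's level at the receiver (point-source: −20·log₁₀(r/r_ref)), then combine on an intensity basis.
exhaust stack: 88.9 − 20·log₁₀(53.4/4.5) = 88.9 − 21.49 = 67.41 dB.
CNC lathe: 92.7 − 20·log₁₀(31.6/4.5) = 92.7 − 16.93 = 75.77 dB.
Σ 10^(L/10) = 4.327e+07 → L_total = 10·log₁₀(4.327e+07) = 76.36 dB.

76.4 dB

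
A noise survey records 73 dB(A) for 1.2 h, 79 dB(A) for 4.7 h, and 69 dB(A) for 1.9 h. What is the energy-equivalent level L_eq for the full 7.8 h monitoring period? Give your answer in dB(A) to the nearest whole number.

77 dB(A)

L_eq = 10·log₁₀[(1/T)·Σ tᵢ·10^(Lᵢ/10)] with T = 7.8 h.
Σ tᵢ·10^(Lᵢ/10) = 1.2·10^(73/10) + 4.7·10^(79/10) + 1.9·10^(69/10) = 4.124e+08.
L_eq = 10·log₁₀(4.124e+08/7.8) = 77.23 dB(A).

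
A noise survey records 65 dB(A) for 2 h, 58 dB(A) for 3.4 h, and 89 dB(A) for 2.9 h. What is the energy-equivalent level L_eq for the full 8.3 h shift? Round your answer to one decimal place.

L_eq = 10·log₁₀[(1/T)·Σ tᵢ·10^(Lᵢ/10)] with T = 8.3 h.
Σ tᵢ·10^(Lᵢ/10) = 2·10^(65/10) + 3.4·10^(58/10) + 2.9·10^(89/10) = 2.312e+09.
L_eq = 10·log₁₀(2.312e+09/8.3) = 84.45 dB(A).

84.4 dB(A)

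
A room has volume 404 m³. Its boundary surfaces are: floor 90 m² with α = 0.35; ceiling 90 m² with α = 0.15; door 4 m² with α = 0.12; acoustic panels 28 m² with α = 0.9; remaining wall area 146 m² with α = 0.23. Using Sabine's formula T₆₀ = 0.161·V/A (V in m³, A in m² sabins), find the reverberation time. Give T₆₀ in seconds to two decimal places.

0.62 s

Summing Sᵢαᵢ: 90·0.35 + 90·0.15 + 4·0.12 + 28·0.9 + 146·0.23 = 104.26 m².
T₆₀ = 0.161·V/A = 0.161·404/104.26 = 0.624 s.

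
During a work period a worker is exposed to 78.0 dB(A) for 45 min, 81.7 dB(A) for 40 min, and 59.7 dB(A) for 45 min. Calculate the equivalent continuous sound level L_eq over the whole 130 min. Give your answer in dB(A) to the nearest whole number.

78 dB(A)

The energy average is taken in the linear domain: L_eq = 10·log₁₀[(Σ tᵢ·10^(Lᵢ/10))/T], T = 130 min.
Σ tᵢ·10^(Lᵢ/10) = 45·10^(78.0/10) + 40·10^(81.7/10) + 45·10^(59.7/10) = 8.798e+09.
L_eq = 10·log₁₀(8.798e+09/130) = 78.30 dB(A).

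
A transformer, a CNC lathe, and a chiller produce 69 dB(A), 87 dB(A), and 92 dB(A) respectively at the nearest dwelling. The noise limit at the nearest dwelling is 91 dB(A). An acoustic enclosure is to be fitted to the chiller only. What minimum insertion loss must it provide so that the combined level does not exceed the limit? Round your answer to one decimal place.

Everything except the chiller sums to 10^(69/10) + 10^(87/10) = 5.091e+08 in linear terms, 87.07 dB(A).
The limit corresponds to 10^(91/10) = 1.259e+09; subtracting the fixed part leaves 7.498e+08 for the chiller, i.e. 88.75 dB(A).
So the chiller must be reduced from 92 to 88.75 dB(A): IL = 3.25 dB.

3.3 dB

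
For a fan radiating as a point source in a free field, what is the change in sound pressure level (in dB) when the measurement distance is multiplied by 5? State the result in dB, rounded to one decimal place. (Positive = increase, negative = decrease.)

-14.0 dB

With spherical spreading the level changes by −20·log₁₀(r₂/r₁).
ΔL = −20·log₁₀(5) = -13.98 dB.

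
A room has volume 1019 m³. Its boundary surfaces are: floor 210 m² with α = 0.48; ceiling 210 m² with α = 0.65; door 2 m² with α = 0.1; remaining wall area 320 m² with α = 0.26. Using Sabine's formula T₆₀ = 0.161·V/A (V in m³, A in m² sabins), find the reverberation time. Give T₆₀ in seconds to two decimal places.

0.51 s

Summing Sᵢαᵢ: 210·0.48 + 210·0.65 + 2·0.1 + 320·0.26 = 320.70 m².
T₆₀ = 0.161 × 1019 / 320.70 = 0.512 s.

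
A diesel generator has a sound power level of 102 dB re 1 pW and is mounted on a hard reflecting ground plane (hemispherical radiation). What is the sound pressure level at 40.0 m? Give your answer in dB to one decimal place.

Free-field hemispherical radiation: L_p = L_w − 10·log₁₀(2π·r²), r = 40.0 m.
2π·r² = 1.005e+04 m², 10·log₁₀ of that is 40.023 dB.
L_p = 102 − 40.023 = 61.98 dB.

62.0 dB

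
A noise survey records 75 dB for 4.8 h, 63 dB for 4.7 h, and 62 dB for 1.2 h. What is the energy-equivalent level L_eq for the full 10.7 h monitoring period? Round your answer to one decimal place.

71.8 dB

The energy average is taken in the linear domain: L_eq = 10·log₁₀[(Σ tᵢ·10^(Lᵢ/10))/T], T = 10.7 h.
Σ tᵢ·10^(Lᵢ/10) = 4.8·10^(75/10) + 4.7·10^(63/10) + 1.2·10^(62/10) = 1.631e+08.
L_eq = 10·log₁₀(1.631e+08/10.7) = 71.83 dB.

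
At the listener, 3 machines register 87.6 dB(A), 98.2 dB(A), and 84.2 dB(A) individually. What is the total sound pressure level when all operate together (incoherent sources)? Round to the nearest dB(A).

99 dB(A)

Incoherent sources combine by intensity addition: L_total = 10·log₁₀(Σ 10^(L_i/10)).
Σ 10^(L/10) = 10^(87.6/10) + 10^(98.2/10) + 10^(84.2/10) = 7.445e+09.
L_total = 10·log₁₀(7.445e+09) = 98.72 dB(A).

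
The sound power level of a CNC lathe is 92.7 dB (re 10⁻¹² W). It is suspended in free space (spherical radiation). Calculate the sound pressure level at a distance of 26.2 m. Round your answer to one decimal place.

53.3 dB

L_p = L_w − 10·log₁₀(4π·r²) with r = 26.2 m.
4π·r² = 8626 m², 10·log₁₀ of that is 39.358 dB.
L_p = 92.7 − 39.358 = 53.34 dB.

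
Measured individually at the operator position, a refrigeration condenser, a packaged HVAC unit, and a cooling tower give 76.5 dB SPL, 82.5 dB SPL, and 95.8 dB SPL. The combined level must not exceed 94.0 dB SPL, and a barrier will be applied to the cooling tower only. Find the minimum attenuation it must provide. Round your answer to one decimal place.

Everything except the cooling tower sums to 10^(76.5/10) + 10^(82.5/10) = 2.225e+08 in linear terms, 83.47 dB SPL.
The limit corresponds to 10^(94.0/10) = 2.512e+09; subtracting the fixed part leaves 2.289e+09 for the cooling tower, i.e. 93.60 dB SPL.
So the cooling tower must be reduced from 95.8 to 93.60 dB SPL: IL = 2.20 dB.

2.2 dB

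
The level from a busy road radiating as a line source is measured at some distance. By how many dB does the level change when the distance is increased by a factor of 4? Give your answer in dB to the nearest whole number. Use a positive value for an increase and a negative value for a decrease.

A line source loses 3 dB per doubling of distance; generally ΔL = −10·log₁₀(r₂/r₁).
ΔL = −10·log₁₀(4) = -6.02 dB.

-6 dB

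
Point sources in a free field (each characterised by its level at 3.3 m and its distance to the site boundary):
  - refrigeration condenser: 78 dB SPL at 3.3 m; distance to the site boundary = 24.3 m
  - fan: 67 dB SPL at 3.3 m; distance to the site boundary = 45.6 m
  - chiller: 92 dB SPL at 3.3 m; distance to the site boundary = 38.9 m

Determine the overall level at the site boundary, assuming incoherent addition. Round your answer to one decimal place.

First find each source's level at the receiver (point-source: −20·log₁₀(r/r_ref)), then combine on an intensity basis.
refrigeration condenser: 78 − 20·log₁₀(24.3/3.3) = 78 − 17.34 = 60.66 dB SPL.
fan: 67 − 20·log₁₀(45.6/3.3) = 67 − 22.81 = 44.19 dB SPL.
chiller: 92 − 20·log₁₀(38.9/3.3) = 92 − 21.43 = 70.57 dB SPL.
Σ 10^(L/10) = 1.260e+07 → L_total = 10·log₁₀(1.260e+07) = 71.00 dB SPL.

71.0 dB SPL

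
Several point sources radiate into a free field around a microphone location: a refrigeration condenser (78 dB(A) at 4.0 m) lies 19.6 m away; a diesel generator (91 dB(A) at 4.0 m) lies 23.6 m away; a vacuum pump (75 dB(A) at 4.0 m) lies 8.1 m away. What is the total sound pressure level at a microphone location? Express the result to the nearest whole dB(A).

77 dB(A)

Apply inverse-square spreading to bring every level to the receiver, then sum 10^(L/10).
refrigeration condenser: 78 − 20·log₁₀(19.6/4.0) = 78 − 13.80 = 64.20 dB(A).
diesel generator: 91 − 20·log₁₀(23.6/4.0) = 91 − 15.42 = 75.58 dB(A).
vacuum pump: 75 − 20·log₁₀(8.1/4.0) = 75 − 6.13 = 68.87 dB(A).
Σ 10^(L/10) = 4.651e+07 → L_total = 10·log₁₀(4.651e+07) = 76.68 dB(A).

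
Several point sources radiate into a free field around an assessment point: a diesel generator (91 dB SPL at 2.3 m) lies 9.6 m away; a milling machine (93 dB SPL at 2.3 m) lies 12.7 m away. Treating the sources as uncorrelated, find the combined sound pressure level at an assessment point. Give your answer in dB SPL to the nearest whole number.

81 dB SPL

Apply inverse-square spreading to bring every level to the receiver, then sum 10^(L/10).
diesel generator: 91 − 20·log₁₀(9.6/2.3) = 91 − 12.41 = 78.59 dB SPL.
milling machine: 93 − 20·log₁₀(12.7/2.3) = 93 − 14.84 = 78.16 dB SPL.
Σ 10^(L/10) = 1.377e+08 → L_total = 10·log₁₀(1.377e+08) = 81.39 dB SPL.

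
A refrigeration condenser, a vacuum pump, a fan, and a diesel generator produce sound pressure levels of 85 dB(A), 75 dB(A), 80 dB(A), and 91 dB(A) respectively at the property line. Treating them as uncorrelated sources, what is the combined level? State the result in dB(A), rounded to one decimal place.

92.3 dB(A)

For uncorrelated sources the intensities add, so convert each level to linear form, sum, and take 10·log₁₀ of the total.
Σ 10^(L/10) = 10^(85/10) + 10^(75/10) + 10^(80/10) + 10^(91/10) = 1.707e+09.
L_total = 10·log₁₀(1.707e+09) = 92.32 dB(A).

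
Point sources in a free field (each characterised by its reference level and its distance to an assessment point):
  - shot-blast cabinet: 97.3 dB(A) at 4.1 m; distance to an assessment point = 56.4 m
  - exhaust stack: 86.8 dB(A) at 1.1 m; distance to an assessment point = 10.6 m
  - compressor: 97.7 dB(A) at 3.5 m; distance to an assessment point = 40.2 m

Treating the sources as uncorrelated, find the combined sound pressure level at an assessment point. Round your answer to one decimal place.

First find each source's level at the receiver (point-source: −20·log₁₀(r/r_ref)), then combine on an intensity basis.
shot-blast cabinet: 97.3 − 20·log₁₀(56.4/4.1) = 97.3 − 22.77 = 74.53 dB(A).
exhaust stack: 86.8 − 20·log₁₀(10.6/1.1) = 86.8 − 19.68 = 67.12 dB(A).
compressor: 97.7 − 20·log₁₀(40.2/3.5) = 97.7 − 21.20 = 76.50 dB(A).
Σ 10^(L/10) = 7.817e+07 → L_total = 10·log₁₀(7.817e+07) = 78.93 dB(A).

78.9 dB(A)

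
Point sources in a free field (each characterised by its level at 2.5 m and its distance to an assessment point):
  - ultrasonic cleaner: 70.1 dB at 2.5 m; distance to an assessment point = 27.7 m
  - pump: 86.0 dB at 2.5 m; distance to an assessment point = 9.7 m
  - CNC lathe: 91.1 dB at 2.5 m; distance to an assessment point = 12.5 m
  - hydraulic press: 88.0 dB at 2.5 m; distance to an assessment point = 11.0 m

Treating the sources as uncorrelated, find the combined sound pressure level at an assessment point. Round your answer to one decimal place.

First find each source's level at the receiver (point-source: −20·log₁₀(r/r_ref)), then combine on an intensity basis.
ultrasonic cleaner: 70.1 − 20·log₁₀(27.7/2.5) = 70.1 − 20.89 = 49.21 dB.
pump: 86.0 − 20·log₁₀(9.7/2.5) = 86.0 − 11.78 = 74.22 dB.
CNC lathe: 91.1 − 20·log₁₀(12.5/2.5) = 91.1 − 13.98 = 77.12 dB.
hydraulic press: 88.0 − 20·log₁₀(11.0/2.5) = 88.0 − 12.87 = 75.13 dB.
Σ 10^(L/10) = 1.106e+08 → L_total = 10·log₁₀(1.106e+08) = 80.44 dB.

80.4 dB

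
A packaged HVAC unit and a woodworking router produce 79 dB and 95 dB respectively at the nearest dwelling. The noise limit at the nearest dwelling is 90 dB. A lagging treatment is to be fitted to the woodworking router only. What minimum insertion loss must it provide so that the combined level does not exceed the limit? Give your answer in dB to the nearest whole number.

5 dB

Fixed contribution from the other source: Σ 10^(L/10) = 10^(79/10) = 7.943e+07 (79.00 dB).
To meet 90 dB overall, the treated woodworking router may contribute at most 10^(90/10) − 7.943e+07 = 9.206e+08, i.e. 89.64 dB.
So the woodworking router must be reduced from 95 to 89.64 dB: IL = 5.36 dB.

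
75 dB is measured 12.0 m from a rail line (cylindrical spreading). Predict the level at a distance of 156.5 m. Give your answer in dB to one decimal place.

Line-source attenuation: ΔL = 10·log₁₀(r₂/r₁) = 10·log₁₀(156.5/12.0) = 11.153 dB.
L₂ = 75 − 10·log₁₀(156.5/12.0) = 75 − 11.153 = 63.85 dB.

63.8 dB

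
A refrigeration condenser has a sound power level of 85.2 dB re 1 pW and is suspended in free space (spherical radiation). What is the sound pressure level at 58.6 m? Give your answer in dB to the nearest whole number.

39 dB

Free-field spherical radiation: L_p = L_w − 10·log₁₀(4π·r²), r = 58.6 m.
4π·r² = 4.315e+04 m², 10·log₁₀ of that is 46.350 dB.
L_p = 85.2 − 46.350 = 38.85 dB.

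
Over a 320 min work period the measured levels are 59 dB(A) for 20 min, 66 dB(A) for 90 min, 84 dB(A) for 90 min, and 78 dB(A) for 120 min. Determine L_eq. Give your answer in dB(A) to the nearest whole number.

Weight each interval's intensity by its duration and average over T = 320 min:
Σ tᵢ·10^(Lᵢ/10) = 20·10^(59/10) + 90·10^(66/10) + 90·10^(84/10) + 120·10^(78/10) = 3.055e+10.
L_eq = 10·log₁₀(3.055e+10/320) = 79.80 dB(A).

80 dB(A)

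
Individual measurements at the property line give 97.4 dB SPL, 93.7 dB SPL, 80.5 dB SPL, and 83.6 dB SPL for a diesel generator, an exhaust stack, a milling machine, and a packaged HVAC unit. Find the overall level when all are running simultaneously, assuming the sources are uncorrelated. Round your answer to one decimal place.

Incoherent sources combine by intensity addition: L_total = 10·log₁₀(Σ 10^(L_i/10)).
Σ 10^(L/10) = 10^(97.4/10) + 10^(93.7/10) + 10^(80.5/10) + 10^(83.6/10) = 8.181e+09.
L_total = 10·log₁₀(8.181e+09) = 99.13 dB SPL.

99.1 dB SPL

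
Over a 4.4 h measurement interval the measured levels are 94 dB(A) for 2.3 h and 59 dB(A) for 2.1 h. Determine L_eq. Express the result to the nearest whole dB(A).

91 dB(A)

The energy average is taken in the linear domain: L_eq = 10·log₁₀[(Σ tᵢ·10^(Lᵢ/10))/T], T = 4.4 h.
Σ tᵢ·10^(Lᵢ/10) = 2.3·10^(94/10) + 2.1·10^(59/10) = 5.779e+09.
L_eq = 10·log₁₀(5.779e+09/4.4) = 91.18 dB(A).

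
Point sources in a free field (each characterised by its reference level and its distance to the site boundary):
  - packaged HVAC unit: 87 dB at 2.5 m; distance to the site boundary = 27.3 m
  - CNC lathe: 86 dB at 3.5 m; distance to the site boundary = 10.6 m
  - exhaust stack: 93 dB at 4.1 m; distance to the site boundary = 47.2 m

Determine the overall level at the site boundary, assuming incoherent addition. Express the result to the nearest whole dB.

78 dB

Propagate each source to the receiver with L = L_ref − 20·log₁₀(r/r_ref), then add intensities.
packaged HVAC unit: 87 − 20·log₁₀(27.3/2.5) = 87 − 20.76 = 66.24 dB.
CNC lathe: 86 − 20·log₁₀(10.6/3.5) = 86 − 9.62 = 76.38 dB.
exhaust stack: 93 − 20·log₁₀(47.2/4.1) = 93 − 21.22 = 71.78 dB.
Σ 10^(L/10) = 6.266e+07 → L_total = 10·log₁₀(6.266e+07) = 77.97 dB.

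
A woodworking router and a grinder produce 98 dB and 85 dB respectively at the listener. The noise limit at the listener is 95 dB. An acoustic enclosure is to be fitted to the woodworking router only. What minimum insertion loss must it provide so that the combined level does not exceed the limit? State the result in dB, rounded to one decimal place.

Fixed contribution from the other source: Σ 10^(L/10) = 10^(85/10) = 3.162e+08 (85.00 dB).
To meet 95 dB overall, the treated woodworking router may contribute at most 10^(95/10) − 3.162e+08 = 2.846e+09, i.e. 94.54 dB.
So the woodworking router must be reduced from 98 to 94.54 dB: IL = 3.46 dB.

3.5 dB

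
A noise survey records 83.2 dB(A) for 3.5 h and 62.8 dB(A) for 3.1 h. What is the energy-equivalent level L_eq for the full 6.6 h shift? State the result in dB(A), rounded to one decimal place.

The energy average is taken in the linear domain: L_eq = 10·log₁₀[(Σ tᵢ·10^(Lᵢ/10))/T], T = 6.6 h.
Σ tᵢ·10^(Lᵢ/10) = 3.5·10^(83.2/10) + 3.1·10^(62.8/10) = 7.372e+08.
L_eq = 10·log₁₀(7.372e+08/6.6) = 80.48 dB(A).

80.5 dB(A)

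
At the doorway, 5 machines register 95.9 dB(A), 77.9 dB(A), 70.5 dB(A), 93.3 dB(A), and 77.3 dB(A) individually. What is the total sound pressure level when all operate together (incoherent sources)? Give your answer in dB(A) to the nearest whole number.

Incoherent sources combine by intensity addition: L_total = 10·log₁₀(Σ 10^(L_i/10)).
Σ 10^(L/10) = 10^(95.9/10) + 10^(77.9/10) + 10^(70.5/10) + 10^(93.3/10) + 10^(77.3/10) = 6.155e+09.
L_total = 10·log₁₀(6.155e+09) = 97.89 dB(A).

98 dB(A)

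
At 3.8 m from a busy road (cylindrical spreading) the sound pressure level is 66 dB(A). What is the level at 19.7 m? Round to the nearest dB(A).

59 dB(A)

Line-source attenuation: ΔL = 10·log₁₀(r₂/r₁) = 10·log₁₀(19.7/3.8) = 7.147 dB.
L₂ = 66 − 10·log₁₀(19.7/3.8) = 66 − 7.147 = 58.85 dB(A).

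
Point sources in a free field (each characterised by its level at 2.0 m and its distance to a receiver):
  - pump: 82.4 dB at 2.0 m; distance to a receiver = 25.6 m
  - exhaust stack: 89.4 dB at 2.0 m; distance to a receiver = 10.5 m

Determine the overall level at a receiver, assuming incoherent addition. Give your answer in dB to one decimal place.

75.1 dB

First find each source's level at the receiver (point-source: −20·log₁₀(r/r_ref)), then combine on an intensity basis.
pump: 82.4 − 20·log₁₀(25.6/2.0) = 82.4 − 22.14 = 60.26 dB.
exhaust stack: 89.4 − 20·log₁₀(10.5/2.0) = 89.4 − 14.40 = 75.00 dB.
Σ 10^(L/10) = 3.266e+07 → L_total = 10·log₁₀(3.266e+07) = 75.14 dB.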